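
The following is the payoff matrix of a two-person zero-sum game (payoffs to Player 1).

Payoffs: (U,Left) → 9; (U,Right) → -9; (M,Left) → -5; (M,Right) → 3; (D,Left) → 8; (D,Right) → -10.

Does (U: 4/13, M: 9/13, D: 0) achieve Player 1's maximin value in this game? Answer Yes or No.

Yes

Against Left this mix gives (4/13)·9 + (9/13)·(-5) = -9/13.
Against Right this mix gives (4/13)·(-9) + (9/13)·3 = -9/13.
All of Player 2's active replies (Left, Right) yield -9/13, and no column does worse for Player 1. The mix makes Player 2 indifferent and guarantees -9/13, so it is optimal.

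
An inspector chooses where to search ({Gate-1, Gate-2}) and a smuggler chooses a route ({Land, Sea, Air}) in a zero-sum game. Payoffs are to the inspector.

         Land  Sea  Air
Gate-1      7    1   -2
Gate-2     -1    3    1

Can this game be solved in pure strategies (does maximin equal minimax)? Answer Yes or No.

No

Row minima: Gate-1 → -2, Gate-2 → -1; maximin = -1.
Column maxima: Land → 7, Sea → 3, Air → 1; minimax = 1.
-1 ≠ 1, so no pure-strategy equilibrium exists.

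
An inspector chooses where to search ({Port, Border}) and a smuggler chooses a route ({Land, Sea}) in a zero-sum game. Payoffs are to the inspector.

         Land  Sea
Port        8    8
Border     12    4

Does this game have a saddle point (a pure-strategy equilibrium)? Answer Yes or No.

Yes

Row minima: Port → 8, Border → 4; maximin = 8.
Column maxima: Land → 12, Sea → 8; minimax = 8.
maximin = minimax = 8, so a saddle point exists.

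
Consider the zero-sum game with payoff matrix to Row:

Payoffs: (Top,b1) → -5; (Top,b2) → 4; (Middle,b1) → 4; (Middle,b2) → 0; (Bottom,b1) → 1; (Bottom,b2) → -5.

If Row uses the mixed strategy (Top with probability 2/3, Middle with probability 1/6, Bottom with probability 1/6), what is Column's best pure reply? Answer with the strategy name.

b1

If Column plays b1, Row's expected payoff is (2/3)·(-5) + (1/6)·4 + (1/6)·1 = -5/2.
If Column plays b2, Row's expected payoff is (2/3)·4 + (1/6)·0 + (1/6)·(-5) = 11/6.
Column minimizes Row's payoff; the smallest is -5/2, so the best response is b1.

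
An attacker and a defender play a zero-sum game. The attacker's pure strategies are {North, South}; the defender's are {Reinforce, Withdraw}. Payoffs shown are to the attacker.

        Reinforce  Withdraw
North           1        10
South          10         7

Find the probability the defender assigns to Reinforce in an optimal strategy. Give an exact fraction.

1/4

Row minima: North → 1, South → 7; maximin = 7.
Column maxima: Reinforce → 10, Withdraw → 10; minimax = 10.
7 ≠ 10, so there is no saddle point; optimal play is mixed.
Let the attacker play North with probability p. Expected payoff against Reinforce: 1p + 10(1−p) = −9p + 10; against Withdraw: 10p + 7(1−p) = 3p + 7.
Setting these equal: −9p + 10 = 3p + 7 ⇒ −12p = -3 ⇒ p = 1/4, and the value is (-9)·(1/4) + 10 = 31/4.
For the defender: with q = P(Reinforce), equating North's and South's payoffs gives −9q + 10 = 3q + 7 ⇒ q = 1/4.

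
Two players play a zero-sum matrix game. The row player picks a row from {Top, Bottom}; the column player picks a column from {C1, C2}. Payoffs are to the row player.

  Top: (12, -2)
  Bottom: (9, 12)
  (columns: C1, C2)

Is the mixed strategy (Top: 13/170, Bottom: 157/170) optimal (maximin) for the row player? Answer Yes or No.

Against C1 this mix gives (13/170)·12 + (157/170)·9 = 1569/170.
Against C2 this mix gives (13/170)·(-2) + (157/170)·12 = 929/85.
The column player will play C1, holding the row player to 1569/170. Shifting weight toward the row that does better against C1 would raise this floor (the equalizing mix achieves 162/17 against both C1 and C2), so the proposed strategy is not optimal.

No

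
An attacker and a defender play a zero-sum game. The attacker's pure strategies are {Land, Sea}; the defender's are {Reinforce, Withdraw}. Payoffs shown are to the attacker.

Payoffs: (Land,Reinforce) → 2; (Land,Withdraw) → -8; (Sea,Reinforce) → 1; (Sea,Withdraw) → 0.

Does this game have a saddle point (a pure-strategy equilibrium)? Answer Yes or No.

Row minima: Land → -8, Sea → 0; maximin = 0.
Column maxima: Reinforce → 2, Withdraw → 0; minimax = 0.
maximin = minimax = 0, so a saddle point exists.

Yes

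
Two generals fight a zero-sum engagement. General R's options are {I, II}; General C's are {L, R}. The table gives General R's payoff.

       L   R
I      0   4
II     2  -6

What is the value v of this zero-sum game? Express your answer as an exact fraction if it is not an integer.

Row minima: I → 0, II → -6; maximin = 0.
Column maxima: L → 2, R → 4; minimax = 2.
0 ≠ 2, so there is no saddle point; optimal play is mixed.
Let General R play I with probability p. Expected payoff against L: 0p + 2(1−p) = −2p + 2; against R: 4p + (-6)(1−p) = 10p − 6.
Setting these equal: −2p + 2 = 10p − 6 ⇒ −12p = -8 ⇒ p = 2/3, and the value is (-2)·(2/3) + 2 = 2/3.
For General C: with q = P(L), equating I's and II's payoffs gives −4q + 4 = 8q − 6 ⇒ q = 5/6.

2/3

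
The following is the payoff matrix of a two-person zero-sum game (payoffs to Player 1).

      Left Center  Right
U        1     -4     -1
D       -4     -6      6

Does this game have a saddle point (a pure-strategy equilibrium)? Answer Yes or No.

Row minima: U → -4, D → -6; maximin = -4.
Column maxima: Left → 1, Center → -4, Right → 6; minimax = -4.
maximin = minimax = -4, so a saddle point exists.

Yes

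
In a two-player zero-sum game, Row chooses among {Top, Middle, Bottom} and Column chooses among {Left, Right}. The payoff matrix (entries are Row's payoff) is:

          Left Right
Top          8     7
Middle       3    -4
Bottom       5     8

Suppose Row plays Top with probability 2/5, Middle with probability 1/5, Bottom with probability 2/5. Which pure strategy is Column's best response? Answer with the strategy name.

If Column plays Left, Row's expected payoff is (2/5)·8 + (1/5)·3 + (2/5)·5 = 29/5.
If Column plays Right, Row's expected payoff is (2/5)·7 + (1/5)·(-4) + (2/5)·8 = 26/5.
Column minimizes Row's payoff; the smallest is 26/5, so the best response is Right.

Right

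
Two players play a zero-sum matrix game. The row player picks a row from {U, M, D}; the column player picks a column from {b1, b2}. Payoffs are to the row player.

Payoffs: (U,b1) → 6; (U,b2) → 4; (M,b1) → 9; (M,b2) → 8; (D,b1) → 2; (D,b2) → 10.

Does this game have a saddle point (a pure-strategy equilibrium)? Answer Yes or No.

Row minima: U → 4, M → 8, D → 2; maximin = 8.
Column maxima: b1 → 9, b2 → 10; minimax = 9.
8 ≠ 9, so no pure-strategy equilibrium exists.

No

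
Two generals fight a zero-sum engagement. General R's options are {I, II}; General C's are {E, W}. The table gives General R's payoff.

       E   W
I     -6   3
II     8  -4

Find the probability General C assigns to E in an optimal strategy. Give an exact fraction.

1/3

Row minima: I → -6, II → -4; maximin = -4.
Column maxima: E → 8, W → 3; minimax = 3.
-4 ≠ 3, so there is no saddle point; optimal play is mixed.
Let General R play I with probability p. Expected payoff against E: (-6)p + 8(1−p) = −14p + 8; against W: 3p + (-4)(1−p) = 7p − 4.
Setting these equal: −14p + 8 = 7p − 4 ⇒ −21p = -12 ⇒ p = 4/7, and the value is (-14)·(4/7) + 8 = 0.
For General C: with q = P(E), equating I's and II's payoffs gives −9q + 3 = 12q − 4 ⇒ q = 1/3.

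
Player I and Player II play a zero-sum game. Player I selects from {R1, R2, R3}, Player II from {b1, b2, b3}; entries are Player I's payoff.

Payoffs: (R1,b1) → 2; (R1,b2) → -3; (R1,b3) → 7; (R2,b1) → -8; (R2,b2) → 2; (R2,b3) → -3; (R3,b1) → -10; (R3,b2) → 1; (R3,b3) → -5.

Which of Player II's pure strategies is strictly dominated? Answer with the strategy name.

b1 holds Player I's payoff strictly below b3 in every row: 2 < 7, -8 < -3, -10 < -5.
So b3 is strictly dominated for Player II.

b3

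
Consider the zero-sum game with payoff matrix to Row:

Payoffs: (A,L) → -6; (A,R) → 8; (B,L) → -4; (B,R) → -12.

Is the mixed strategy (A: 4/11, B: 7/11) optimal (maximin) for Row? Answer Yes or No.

Against L this mix gives (4/11)·(-6) + (7/11)·(-4) = -52/11.
Against R this mix gives (4/11)·8 + (7/11)·(-12) = -52/11.
All of Column's active replies (L, R) yield -52/11, and no column does worse for Row. The mix makes Column indifferent and guarantees -52/11, so it is optimal.

Yes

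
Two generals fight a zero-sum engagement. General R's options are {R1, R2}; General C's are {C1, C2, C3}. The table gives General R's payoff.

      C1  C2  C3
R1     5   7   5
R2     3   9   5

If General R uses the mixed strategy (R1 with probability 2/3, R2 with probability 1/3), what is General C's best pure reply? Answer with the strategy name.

If General C plays C1, General R's expected payoff is (2/3)·5 + (1/3)·3 = 13/3.
If General C plays C2, General R's expected payoff is (2/3)·7 + (1/3)·9 = 23/3.
If General C plays C3, General R's expected payoff is (2/3)·5 + (1/3)·5 = 5.
General C minimizes General R's payoff; the smallest is 13/3, so the best response is C1.

C1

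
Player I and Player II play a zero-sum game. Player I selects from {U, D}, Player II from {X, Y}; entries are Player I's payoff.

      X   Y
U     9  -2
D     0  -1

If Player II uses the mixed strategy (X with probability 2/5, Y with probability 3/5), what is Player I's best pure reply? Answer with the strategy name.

U

Expected payoff of U: (2/5)·9 + (3/5)·(-2) = 12/5.
Expected payoff of D: (2/5)·0 + (3/5)·(-1) = -3/5.
The largest is 12/5, so Player I's best response is U.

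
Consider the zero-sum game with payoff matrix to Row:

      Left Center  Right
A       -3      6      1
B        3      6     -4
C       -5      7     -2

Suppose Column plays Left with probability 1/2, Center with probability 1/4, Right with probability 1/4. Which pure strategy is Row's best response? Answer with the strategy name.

Expected payoff of A: (1/2)·(-3) + (1/4)·6 + (1/4)·1 = 1/4.
Expected payoff of B: (1/2)·3 + (1/4)·6 + (1/4)·(-4) = 2.
Expected payoff of C: (1/2)·(-5) + (1/4)·7 + (1/4)·(-2) = -5/4.
The largest is 2, so Row's best response is B.

B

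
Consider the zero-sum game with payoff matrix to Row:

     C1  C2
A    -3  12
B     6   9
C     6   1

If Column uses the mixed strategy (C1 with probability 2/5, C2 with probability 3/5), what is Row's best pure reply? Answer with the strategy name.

Expected payoff of A: (2/5)·(-3) + (3/5)·12 = 6.
Expected payoff of B: (2/5)·6 + (3/5)·9 = 39/5.
Expected payoff of C: (2/5)·6 + (3/5)·1 = 3.
The largest is 39/5, so Row's best response is B.

B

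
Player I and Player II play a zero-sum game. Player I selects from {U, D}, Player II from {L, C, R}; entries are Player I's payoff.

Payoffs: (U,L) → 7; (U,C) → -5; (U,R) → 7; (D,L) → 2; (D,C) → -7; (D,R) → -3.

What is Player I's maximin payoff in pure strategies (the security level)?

-5

Row minima: U → -5, D → -7.
The best of these is -5.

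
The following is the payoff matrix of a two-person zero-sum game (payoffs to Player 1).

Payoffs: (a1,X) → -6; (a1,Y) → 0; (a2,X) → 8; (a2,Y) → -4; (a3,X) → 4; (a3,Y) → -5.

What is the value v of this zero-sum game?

-4/3

Row minima: a1 → -6, a2 → -4, a3 → -5; maximin = -4.
Column maxima: X → 8, Y → 0; minimax = 0.
-4 ≠ 0, so there is no saddle point; optimal play is mixed.
a3 is strictly dominated by a2, so Player 1 never plays it.
On the remaining 2×2 (a1, a2 vs X, Y):
Let Player 1 play a1 with probability p. Expected payoff against X: (-6)p + 8(1−p) = −14p + 8; against Y: 0p + (-4)(1−p) = 4p − 4.
Setting these equal: −14p + 8 = 4p − 4 ⇒ −18p = -12 ⇒ p = 2/3, and the value is (-14)·(2/3) + 8 = -4/3.
For Player 2: with q = P(X), equating a1's and a2's payoffs gives −6q = 12q − 4 ⇒ q = 2/9.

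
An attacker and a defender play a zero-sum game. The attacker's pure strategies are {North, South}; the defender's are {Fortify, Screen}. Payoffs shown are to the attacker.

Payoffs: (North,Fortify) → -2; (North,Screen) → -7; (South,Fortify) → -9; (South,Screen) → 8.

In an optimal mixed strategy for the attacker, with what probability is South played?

Row minima: North → -7, South → -9; maximin = -7.
Column maxima: Fortify → -2, Screen → 8; minimax = -2.
-7 ≠ -2, so there is no saddle point; optimal play is mixed.
Let the attacker play North with probability p. Expected payoff against Fortify: (-2)p + (-9)(1−p) = 7p − 9; against Screen: (-7)p + 8(1−p) = −15p + 8.
Setting these equal: 7p − 9 = −15p + 8 ⇒ 22p = 17 ⇒ p = 17/22, and the value is (7)·(17/22) − 9 = -79/22.
For the defender: with q = P(Fortify), equating North's and South's payoffs gives 5q − 7 = −17q + 8 ⇒ q = 15/22.

5/22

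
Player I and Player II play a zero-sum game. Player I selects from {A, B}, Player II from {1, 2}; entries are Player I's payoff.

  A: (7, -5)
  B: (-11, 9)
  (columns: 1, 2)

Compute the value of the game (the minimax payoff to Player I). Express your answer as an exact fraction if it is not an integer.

Row minima: A → -5, B → -11; maximin = -5.
Column maxima: 1 → 7, 2 → 9; minimax = 7.
-5 ≠ 7, so there is no saddle point; optimal play is mixed.
Let Player I play A with probability p. Expected payoff against 1: 7p + (-11)(1−p) = 18p − 11; against 2: (-5)p + 9(1−p) = −14p + 9.
Setting these equal: 18p − 11 = −14p + 9 ⇒ 32p = 20 ⇒ p = 5/8, and the value is (18)·(5/8) − 11 = 1/4.
For Player II: with q = P(1), equating A's and B's payoffs gives 12q − 5 = −20q + 9 ⇒ q = 7/16.

1/4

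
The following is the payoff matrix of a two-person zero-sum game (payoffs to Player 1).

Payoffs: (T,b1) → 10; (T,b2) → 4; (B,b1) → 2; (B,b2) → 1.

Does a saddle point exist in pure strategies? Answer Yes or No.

Yes

Row minima: T → 4, B → 1; maximin = 4.
Column maxima: b1 → 10, b2 → 4; minimax = 4.
maximin = minimax = 4, so a saddle point exists.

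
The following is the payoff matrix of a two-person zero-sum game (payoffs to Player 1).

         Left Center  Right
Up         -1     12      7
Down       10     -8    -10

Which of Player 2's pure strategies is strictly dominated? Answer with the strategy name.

Right holds Player 1's payoff strictly below Center in every row: 7 < 12, -10 < -8.
So Center is strictly dominated for Player 2.

Center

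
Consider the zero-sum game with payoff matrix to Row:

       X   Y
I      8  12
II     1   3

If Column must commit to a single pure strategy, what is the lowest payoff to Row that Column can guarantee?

Column maxima: X → 8, Y → 12.
The smallest of these is 8.

8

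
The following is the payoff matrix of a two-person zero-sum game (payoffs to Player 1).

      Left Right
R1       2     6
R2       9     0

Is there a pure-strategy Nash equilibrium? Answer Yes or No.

Row minima: R1 → 2, R2 → 0; maximin = 2.
Column maxima: Left → 9, Right → 6; minimax = 6.
2 ≠ 6, so no pure-strategy equilibrium exists.

No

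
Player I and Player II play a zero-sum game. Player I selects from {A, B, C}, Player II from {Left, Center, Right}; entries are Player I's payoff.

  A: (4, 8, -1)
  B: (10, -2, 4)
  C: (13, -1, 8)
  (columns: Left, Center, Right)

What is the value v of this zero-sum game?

Row minima: A → -1, B → -2, C → -1; maximin = -1.
Column maxima: Left → 13, Center → 8, Right → 8; minimax = 8.
-1 ≠ 8, so there is no saddle point; optimal play is mixed.
B is strictly dominated by C, so Player I never plays it.
Left is strictly dominated by Right (it gives Player I strictly more in every row), so Player II never plays it.
On the remaining 2×2 (A, C vs Center, Right):
Let Player I play A with probability p. Expected payoff against Center: 8p + (-1)(1−p) = 9p − 1; against Right: (-1)p + 8(1−p) = −9p + 8.
Setting these equal: 9p − 1 = −9p + 8 ⇒ 18p = 9 ⇒ p = 1/2, and the value is (9)·(1/2) − 1 = 7/2.
For Player II: with q = P(Center), equating A's and C's payoffs gives 9q − 1 = −9q + 8 ⇒ q = 1/2.

7/2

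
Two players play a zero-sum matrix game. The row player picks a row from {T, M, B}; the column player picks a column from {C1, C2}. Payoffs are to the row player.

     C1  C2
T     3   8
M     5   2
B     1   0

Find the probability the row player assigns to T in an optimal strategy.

3/8

Row minima: T → 3, M → 2, B → 0; maximin = 3.
Column maxima: C1 → 5, C2 → 8; minimax = 5.
3 ≠ 5, so there is no saddle point; optimal play is mixed.
B is strictly dominated by T, so the row player never plays it.
On the remaining 2×2 (T, M vs C1, C2):
Let the row player play T with probability p. Expected payoff against C1: 3p + 5(1−p) = −2p + 5; against C2: 8p + 2(1−p) = 6p + 2.
Setting these equal: −2p + 5 = 6p + 2 ⇒ −8p = -3 ⇒ p = 3/8, and the value is (-2)·(3/8) + 5 = 17/4.
For the column player: with q = P(C1), equating T's and M's payoffs gives −5q + 8 = 3q + 2 ⇒ q = 3/4.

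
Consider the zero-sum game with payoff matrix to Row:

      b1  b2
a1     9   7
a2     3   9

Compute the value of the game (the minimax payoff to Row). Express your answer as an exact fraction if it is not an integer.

Row minima: a1 → 7, a2 → 3; maximin = 7.
Column maxima: b1 → 9, b2 → 9; minimax = 9.
7 ≠ 9, so there is no saddle point; optimal play is mixed.
Let Row play a1 with probability p. Expected payoff against b1: 9p + 3(1−p) = 6p + 3; against b2: 7p + 9(1−p) = −2p + 9.
Setting these equal: 6p + 3 = −2p + 9 ⇒ 8p = 6 ⇒ p = 3/4, and the value is (6)·(3/4) + 3 = 15/2.
For Column: with q = P(b1), equating a1's and a2's payoffs gives 2q + 7 = −6q + 9 ⇒ q = 1/4.

15/2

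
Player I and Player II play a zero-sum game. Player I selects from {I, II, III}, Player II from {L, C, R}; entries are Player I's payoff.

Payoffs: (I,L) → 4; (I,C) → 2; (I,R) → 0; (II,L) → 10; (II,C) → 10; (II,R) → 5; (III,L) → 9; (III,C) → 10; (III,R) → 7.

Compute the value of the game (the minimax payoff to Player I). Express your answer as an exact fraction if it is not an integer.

7

Row minima: I → 0, II → 5, III → 7; maximin = 7.
Column maxima: L → 10, C → 10, R → 7; minimax = 7.
Since maximin = minimax = 7, there is a saddle point and the value is 7.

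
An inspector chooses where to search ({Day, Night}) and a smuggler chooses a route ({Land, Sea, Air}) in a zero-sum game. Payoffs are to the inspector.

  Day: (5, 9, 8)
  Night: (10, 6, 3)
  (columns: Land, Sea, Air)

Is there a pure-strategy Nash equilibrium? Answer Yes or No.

Row minima: Day → 5, Night → 3; maximin = 5.
Column maxima: Land → 10, Sea → 9, Air → 8; minimax = 8.
5 ≠ 8, so no pure-strategy equilibrium exists.

No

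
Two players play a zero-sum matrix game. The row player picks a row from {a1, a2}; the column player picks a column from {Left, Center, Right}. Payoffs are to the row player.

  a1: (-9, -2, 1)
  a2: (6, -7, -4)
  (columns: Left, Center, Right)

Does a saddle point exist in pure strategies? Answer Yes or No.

No

Row minima: a1 → -9, a2 → -7; maximin = -7.
Column maxima: Left → 6, Center → -2, Right → 1; minimax = -2.
-7 ≠ -2, so no pure-strategy equilibrium exists.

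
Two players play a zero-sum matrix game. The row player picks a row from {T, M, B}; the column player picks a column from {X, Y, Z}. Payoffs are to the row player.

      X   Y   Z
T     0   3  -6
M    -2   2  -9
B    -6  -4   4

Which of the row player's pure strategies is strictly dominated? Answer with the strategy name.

M

T gives a strictly higher payoff than M against every column: 0 > -2, 3 > 2, -6 > -9.
So M is strictly dominated and the row player never plays it.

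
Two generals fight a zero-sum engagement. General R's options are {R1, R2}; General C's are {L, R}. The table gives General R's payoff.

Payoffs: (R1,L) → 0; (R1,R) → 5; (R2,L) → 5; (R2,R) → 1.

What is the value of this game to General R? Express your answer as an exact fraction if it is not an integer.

25/9

Row minima: R1 → 0, R2 → 1; maximin = 1.
Column maxima: L → 5, R → 5; minimax = 5.
1 ≠ 5, so there is no saddle point; optimal play is mixed.
Let General R play R1 with probability p. Expected payoff against L: 0p + 5(1−p) = −5p + 5; against R: 5p + 1(1−p) = 4p + 1.
Setting these equal: −5p + 5 = 4p + 1 ⇒ −9p = -4 ⇒ p = 4/9, and the value is (-5)·(4/9) + 5 = 25/9.
For General C: with q = P(L), equating R1's and R2's payoffs gives −5q + 5 = 4q + 1 ⇒ q = 4/9.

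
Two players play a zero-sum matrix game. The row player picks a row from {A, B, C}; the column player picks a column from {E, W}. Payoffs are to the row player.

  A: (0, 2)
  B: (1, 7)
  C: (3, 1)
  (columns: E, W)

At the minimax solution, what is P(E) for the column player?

Row minima: A → 0, B → 1, C → 1; maximin = 1.
Column maxima: E → 3, W → 7; minimax = 3.
1 ≠ 3, so there is no saddle point; optimal play is mixed.
A is strictly dominated by B, so the row player never plays it.
On the remaining 2×2 (B, C vs E, W):
Let the row player play B with probability p. Expected payoff against E: 1p + 3(1−p) = −2p + 3; against W: 7p + 1(1−p) = 6p + 1.
Setting these equal: −2p + 3 = 6p + 1 ⇒ −8p = -2 ⇒ p = 1/4, and the value is (-2)·(1/4) + 3 = 5/2.
For the column player: with q = P(E), equating B's and C's payoffs gives −6q + 7 = 2q + 1 ⇒ q = 3/4.

3/4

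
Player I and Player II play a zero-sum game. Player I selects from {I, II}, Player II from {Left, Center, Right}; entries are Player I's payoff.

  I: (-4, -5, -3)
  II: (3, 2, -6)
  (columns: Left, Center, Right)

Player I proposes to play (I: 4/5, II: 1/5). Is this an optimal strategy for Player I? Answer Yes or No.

Yes

Against Left this mix gives (4/5)·(-4) + (1/5)·3 = -13/5.
Against Center this mix gives (4/5)·(-5) + (1/5)·2 = -18/5.
Against Right this mix gives (4/5)·(-3) + (1/5)·(-6) = -18/5.
All of Player II's active replies (Center, Right) yield -18/5, and no column does worse for Player I. The mix makes Player II indifferent and guarantees -18/5, so it is optimal.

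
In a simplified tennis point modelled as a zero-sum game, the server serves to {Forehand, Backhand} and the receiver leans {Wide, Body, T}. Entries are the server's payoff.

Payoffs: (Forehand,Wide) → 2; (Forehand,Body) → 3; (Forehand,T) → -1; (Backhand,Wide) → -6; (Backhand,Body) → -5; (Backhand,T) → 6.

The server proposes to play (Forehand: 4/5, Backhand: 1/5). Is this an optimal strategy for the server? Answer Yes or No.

Yes

Against Wide this mix gives (4/5)·2 + (1/5)·(-6) = 2/5.
Against Body this mix gives (4/5)·3 + (1/5)·(-5) = 7/5.
Against T this mix gives (4/5)·(-1) + (1/5)·6 = 2/5.
All of the receiver's active replies (Wide, T) yield 2/5, and no column does worse for the server. The mix makes the receiver indifferent and guarantees 2/5, so it is optimal.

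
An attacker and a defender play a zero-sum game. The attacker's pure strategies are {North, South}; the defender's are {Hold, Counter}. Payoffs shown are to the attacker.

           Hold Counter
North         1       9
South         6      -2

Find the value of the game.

7/2

Row minima: North → 1, South → -2; maximin = 1.
Column maxima: Hold → 6, Counter → 9; minimax = 6.
1 ≠ 6, so there is no saddle point; optimal play is mixed.
Let the attacker play North with probability p. Expected payoff against Hold: 1p + 6(1−p) = −5p + 6; against Counter: 9p + (-2)(1−p) = 11p − 2.
Setting these equal: −5p + 6 = 11p − 2 ⇒ −16p = -8 ⇒ p = 1/2, and the value is (-5)·(1/2) + 6 = 7/2.
For the defender: with q = P(Hold), equating North's and South's payoffs gives −8q + 9 = 8q − 2 ⇒ q = 11/16.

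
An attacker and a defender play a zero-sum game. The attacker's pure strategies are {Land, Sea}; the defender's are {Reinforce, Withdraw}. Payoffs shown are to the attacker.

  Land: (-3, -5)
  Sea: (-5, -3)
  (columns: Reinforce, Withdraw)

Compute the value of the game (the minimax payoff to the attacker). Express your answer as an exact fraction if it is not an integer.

Row minima: Land → -5, Sea → -5; maximin = -5.
Column maxima: Reinforce → -3, Withdraw → -3; minimax = -3.
-5 ≠ -3, so there is no saddle point; optimal play is mixed.
Let the attacker play Land with probability p. Expected payoff against Reinforce: (-3)p + (-5)(1−p) = 2p − 5; against Withdraw: (-5)p + (-3)(1−p) = −2p − 3.
Setting these equal: 2p − 5 = −2p − 3 ⇒ 4p = 2 ⇒ p = 1/2, and the value is (2)·(1/2) − 5 = -4.
For the defender: with q = P(Reinforce), equating Land's and Sea's payoffs gives 2q − 5 = −2q − 3 ⇒ q = 1/2.

-4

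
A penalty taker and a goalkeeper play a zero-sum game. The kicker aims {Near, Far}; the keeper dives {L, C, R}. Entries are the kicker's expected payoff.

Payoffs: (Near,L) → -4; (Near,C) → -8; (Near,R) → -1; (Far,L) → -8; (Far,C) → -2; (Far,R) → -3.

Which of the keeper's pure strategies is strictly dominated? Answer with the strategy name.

R

L holds the kicker's payoff strictly below R in every row: -4 < -1, -8 < -3.
So R is strictly dominated for the keeper.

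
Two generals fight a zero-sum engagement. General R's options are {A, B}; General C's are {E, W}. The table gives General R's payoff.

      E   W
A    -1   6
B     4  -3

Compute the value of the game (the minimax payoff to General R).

3/2

Row minima: A → -1, B → -3; maximin = -1.
Column maxima: E → 4, W → 6; minimax = 4.
-1 ≠ 4, so there is no saddle point; optimal play is mixed.
Let General R play A with probability p. Expected payoff against E: (-1)p + 4(1−p) = −5p + 4; against W: 6p + (-3)(1−p) = 9p − 3.
Setting these equal: −5p + 4 = 9p − 3 ⇒ −14p = -7 ⇒ p = 1/2, and the value is (-5)·(1/2) + 4 = 3/2.
For General C: with q = P(E), equating A's and B's payoffs gives −7q + 6 = 7q − 3 ⇒ q = 9/14.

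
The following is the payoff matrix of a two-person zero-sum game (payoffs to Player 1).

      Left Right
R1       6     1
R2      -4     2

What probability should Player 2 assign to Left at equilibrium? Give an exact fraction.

1/11

Row minima: R1 → 1, R2 → -4; maximin = 1.
Column maxima: Left → 6, Right → 2; minimax = 2.
1 ≠ 2, so there is no saddle point; optimal play is mixed.
Let Player 1 play R1 with probability p. Expected payoff against Left: 6p + (-4)(1−p) = 10p − 4; against Right: 1p + 2(1−p) = −p + 2.
Setting these equal: 10p − 4 = −p + 2 ⇒ 11p = 6 ⇒ p = 6/11, and the value is (10)·(6/11) − 4 = 16/11.
For Player 2: with q = P(Left), equating R1's and R2's payoffs gives 5q + 1 = −6q + 2 ⇒ q = 1/11.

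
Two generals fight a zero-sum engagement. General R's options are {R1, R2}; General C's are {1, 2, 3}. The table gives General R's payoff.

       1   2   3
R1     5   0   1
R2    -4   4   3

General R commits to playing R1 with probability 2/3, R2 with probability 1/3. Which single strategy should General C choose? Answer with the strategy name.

If General C plays 1, General R's expected payoff is (2/3)·5 + (1/3)·(-4) = 2.
If General C plays 2, General R's expected payoff is (2/3)·0 + (1/3)·4 = 4/3.
If General C plays 3, General R's expected payoff is (2/3)·1 + (1/3)·3 = 5/3.
General C minimizes General R's payoff; the smallest is 4/3, so the best response is 2.

2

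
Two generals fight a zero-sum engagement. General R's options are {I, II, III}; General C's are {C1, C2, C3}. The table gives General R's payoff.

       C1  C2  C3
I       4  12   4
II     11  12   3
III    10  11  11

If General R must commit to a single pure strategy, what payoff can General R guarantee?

10

Row minima: I → 4, II → 3, III → 10.
The best of these is 10.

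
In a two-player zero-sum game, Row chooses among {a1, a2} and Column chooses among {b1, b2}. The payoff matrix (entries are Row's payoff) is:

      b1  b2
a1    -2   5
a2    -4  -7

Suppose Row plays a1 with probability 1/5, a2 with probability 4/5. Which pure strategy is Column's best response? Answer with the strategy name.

If Column plays b1, Row's expected payoff is (1/5)·(-2) + (4/5)·(-4) = -18/5.
If Column plays b2, Row's expected payoff is (1/5)·5 + (4/5)·(-7) = -23/5.
Column minimizes Row's payoff; the smallest is -23/5, so the best response is b2.

b2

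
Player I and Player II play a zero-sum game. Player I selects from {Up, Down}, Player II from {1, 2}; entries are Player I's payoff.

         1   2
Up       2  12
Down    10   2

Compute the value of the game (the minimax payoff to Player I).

Row minima: Up → 2, Down → 2; maximin = 2.
Column maxima: 1 → 10, 2 → 12; minimax = 10.
2 ≠ 10, so there is no saddle point; optimal play is mixed.
Let Player I play Up with probability p. Expected payoff against 1: 2p + 10(1−p) = −8p + 10; against 2: 12p + 2(1−p) = 10p + 2.
Setting these equal: −8p + 10 = 10p + 2 ⇒ −18p = -8 ⇒ p = 4/9, and the value is (-8)·(4/9) + 10 = 58/9.
For Player II: with q = P(1), equating Up's and Down's payoffs gives −10q + 12 = 8q + 2 ⇒ q = 5/9.

58/9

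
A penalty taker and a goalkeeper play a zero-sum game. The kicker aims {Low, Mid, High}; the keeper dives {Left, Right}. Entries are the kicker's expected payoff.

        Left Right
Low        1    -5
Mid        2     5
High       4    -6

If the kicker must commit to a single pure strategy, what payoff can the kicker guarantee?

2

Row minima: Low → -5, Mid → 2, High → -6.
The best of these is 2.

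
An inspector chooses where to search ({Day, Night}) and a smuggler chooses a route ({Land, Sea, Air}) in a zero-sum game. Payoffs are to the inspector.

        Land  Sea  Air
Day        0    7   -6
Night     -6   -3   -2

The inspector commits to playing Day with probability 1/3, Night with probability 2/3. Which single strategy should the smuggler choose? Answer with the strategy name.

Land

If the smuggler plays Land, the inspector's expected payoff is (1/3)·0 + (2/3)·(-6) = -4.
If the smuggler plays Sea, the inspector's expected payoff is (1/3)·7 + (2/3)·(-3) = 1/3.
If the smuggler plays Air, the inspector's expected payoff is (1/3)·(-6) + (2/3)·(-2) = -10/3.
The smuggler minimizes the inspector's payoff; the smallest is -4, so the best response is Land.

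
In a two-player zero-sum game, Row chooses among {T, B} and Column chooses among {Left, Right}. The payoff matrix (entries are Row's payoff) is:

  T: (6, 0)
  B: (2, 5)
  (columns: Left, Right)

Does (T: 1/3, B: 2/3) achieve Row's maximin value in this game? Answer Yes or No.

Yes

Against Left this mix gives (1/3)·6 + (2/3)·2 = 10/3.
Against Right this mix gives (1/3)·0 + (2/3)·5 = 10/3.
All of Column's active replies (Left, Right) yield 10/3, and no column does worse for Row. The mix makes Column indifferent and guarantees 10/3, so it is optimal.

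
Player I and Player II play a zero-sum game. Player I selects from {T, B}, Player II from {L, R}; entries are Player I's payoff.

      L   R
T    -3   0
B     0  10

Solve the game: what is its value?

Row minima: T → -3, B → 0; maximin = 0.
Column maxima: L → 0, R → 10; minimax = 0.
Since maximin = minimax = 0, there is a saddle point and the value is 0.

0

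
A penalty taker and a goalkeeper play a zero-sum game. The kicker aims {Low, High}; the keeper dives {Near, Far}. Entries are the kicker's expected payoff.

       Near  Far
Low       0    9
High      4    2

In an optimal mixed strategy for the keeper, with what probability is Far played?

Row minima: Low → 0, High → 2; maximin = 2.
Column maxima: Near → 4, Far → 9; minimax = 4.
2 ≠ 4, so there is no saddle point; optimal play is mixed.
Let the kicker play Low with probability p. Expected payoff against Near: 0p + 4(1−p) = −4p + 4; against Far: 9p + 2(1−p) = 7p + 2.
Setting these equal: −4p + 4 = 7p + 2 ⇒ −11p = -2 ⇒ p = 2/11, and the value is (-4)·(2/11) + 4 = 36/11.
For the keeper: with q = P(Near), equating Low's and High's payoffs gives −9q + 9 = 2q + 2 ⇒ q = 7/11.

4/11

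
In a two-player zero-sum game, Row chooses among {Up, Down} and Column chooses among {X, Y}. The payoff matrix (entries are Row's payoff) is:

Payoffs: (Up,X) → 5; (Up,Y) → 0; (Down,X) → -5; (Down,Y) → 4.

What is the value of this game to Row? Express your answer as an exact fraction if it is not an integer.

Row minima: Up → 0, Down → -5; maximin = 0.
Column maxima: X → 5, Y → 4; minimax = 4.
0 ≠ 4, so there is no saddle point; optimal play is mixed.
Let Row play Up with probability p. Expected payoff against X: 5p + (-5)(1−p) = 10p − 5; against Y: 0p + 4(1−p) = −4p + 4.
Setting these equal: 10p − 5 = −4p + 4 ⇒ 14p = 9 ⇒ p = 9/14, and the value is (10)·(9/14) − 5 = 10/7.
For Column: with q = P(X), equating Up's and Down's payoffs gives 5q = −9q + 4 ⇒ q = 2/7.

10/7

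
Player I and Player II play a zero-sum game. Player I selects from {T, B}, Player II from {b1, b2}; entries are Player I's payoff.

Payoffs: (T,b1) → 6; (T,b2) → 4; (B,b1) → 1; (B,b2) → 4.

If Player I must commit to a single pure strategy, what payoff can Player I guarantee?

Row minima: T → 4, B → 1.
The best of these is 4.

4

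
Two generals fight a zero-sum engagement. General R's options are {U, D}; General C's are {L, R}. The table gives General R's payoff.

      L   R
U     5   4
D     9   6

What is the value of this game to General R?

Row minima: U → 4, D → 6; maximin = 6.
Column maxima: L → 9, R → 6; minimax = 6.
Since maximin = minimax = 6, there is a saddle point and the value is 6.

6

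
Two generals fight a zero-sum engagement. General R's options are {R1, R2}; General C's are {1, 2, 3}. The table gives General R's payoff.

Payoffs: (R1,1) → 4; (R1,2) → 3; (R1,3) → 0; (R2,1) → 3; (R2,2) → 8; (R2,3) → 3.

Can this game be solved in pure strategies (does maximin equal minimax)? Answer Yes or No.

Yes

Row minima: R1 → 0, R2 → 3; maximin = 3.
Column maxima: 1 → 4, 2 → 8, 3 → 3; minimax = 3.
maximin = minimax = 3, so a saddle point exists.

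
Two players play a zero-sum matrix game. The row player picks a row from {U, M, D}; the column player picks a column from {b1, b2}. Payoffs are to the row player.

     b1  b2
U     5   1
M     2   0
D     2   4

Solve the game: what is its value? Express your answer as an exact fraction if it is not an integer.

Row minima: U → 1, M → 0, D → 2; maximin = 2.
Column maxima: b1 → 5, b2 → 4; minimax = 4.
2 ≠ 4, so there is no saddle point; optimal play is mixed.
M is strictly dominated by U, so the row player never plays it.
On the remaining 2×2 (U, D vs b1, b2):
Let the row player play U with probability p. Expected payoff against b1: 5p + 2(1−p) = 3p + 2; against b2: 1p + 4(1−p) = −3p + 4.
Setting these equal: 3p + 2 = −3p + 4 ⇒ 6p = 2 ⇒ p = 1/3, and the value is (3)·(1/3) + 2 = 3.
For the column player: with q = P(b1), equating U's and D's payoffs gives 4q + 1 = −2q + 4 ⇒ q = 1/2.

3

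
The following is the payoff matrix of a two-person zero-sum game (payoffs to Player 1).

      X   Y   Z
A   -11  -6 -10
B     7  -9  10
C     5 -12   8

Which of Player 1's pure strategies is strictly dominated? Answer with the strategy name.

C

B gives a strictly higher payoff than C against every column: 7 > 5, -9 > -12, 10 > 8.
So C is strictly dominated and Player 1 never plays it.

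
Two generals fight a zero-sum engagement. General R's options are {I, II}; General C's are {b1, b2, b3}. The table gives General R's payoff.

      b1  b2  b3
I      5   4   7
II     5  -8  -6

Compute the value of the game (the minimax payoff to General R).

4

Row minima: I → 4, II → -8; maximin = 4.
Column maxima: b1 → 5, b2 → 4, b3 → 7; minimax = 4.
Since maximin = minimax = 4, there is a saddle point and the value is 4.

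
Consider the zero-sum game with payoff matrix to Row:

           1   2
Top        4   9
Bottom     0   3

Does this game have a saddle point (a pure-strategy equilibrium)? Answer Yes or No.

Row minima: Top → 4, Bottom → 0; maximin = 4.
Column maxima: 1 → 4, 2 → 9; minimax = 4.
maximin = minimax = 4, so a saddle point exists.

Yes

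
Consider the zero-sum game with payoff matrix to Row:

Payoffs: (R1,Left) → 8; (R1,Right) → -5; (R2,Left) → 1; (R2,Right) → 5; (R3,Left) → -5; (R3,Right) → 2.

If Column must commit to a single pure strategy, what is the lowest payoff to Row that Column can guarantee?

Column maxima: Left → 8, Right → 5.
The smallest of these is 5.

5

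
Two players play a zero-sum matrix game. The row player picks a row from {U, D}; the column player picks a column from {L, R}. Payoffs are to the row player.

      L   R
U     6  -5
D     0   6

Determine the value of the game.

36/17

Row minima: U → -5, D → 0; maximin = 0.
Column maxima: L → 6, R → 6; minimax = 6.
0 ≠ 6, so there is no saddle point; optimal play is mixed.
Let the row player play U with probability p. Expected payoff against L: 6p + 0(1−p) = 6p; against R: (-5)p + 6(1−p) = −11p + 6.
Setting these equal: 6p = −11p + 6 ⇒ 17p = 6 ⇒ p = 6/17, and the value is (6)·(6/17) = 36/17.
For the column player: with q = P(L), equating U's and D's payoffs gives 11q − 5 = −6q + 6 ⇒ q = 11/17.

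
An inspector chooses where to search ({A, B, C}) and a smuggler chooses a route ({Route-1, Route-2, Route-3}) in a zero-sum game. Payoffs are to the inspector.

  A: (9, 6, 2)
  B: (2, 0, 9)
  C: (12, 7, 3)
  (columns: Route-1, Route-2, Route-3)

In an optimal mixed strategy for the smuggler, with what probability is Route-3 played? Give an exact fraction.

7/13

Row minima: A → 2, B → 0, C → 3; maximin = 3.
Column maxima: Route-1 → 12, Route-2 → 7, Route-3 → 9; minimax = 7.
3 ≠ 7, so there is no saddle point; optimal play is mixed.
A is strictly dominated by C, so the inspector never plays it.
Route-1 is strictly dominated by Route-2 (it gives the inspector strictly more in every row), so the smuggler never plays it.
On the remaining 2×2 (B, C vs Route-2, Route-3):
Let the inspector play B with probability p. Expected payoff against Route-2: 0p + 7(1−p) = −7p + 7; against Route-3: 9p + 3(1−p) = 6p + 3.
Setting these equal: −7p + 7 = 6p + 3 ⇒ −13p = -4 ⇒ p = 4/13, and the value is (-7)·(4/13) + 7 = 63/13.
For the smuggler: with q = P(Route-2), equating B's and C's payoffs gives −9q + 9 = 4q + 3 ⇒ q = 6/13.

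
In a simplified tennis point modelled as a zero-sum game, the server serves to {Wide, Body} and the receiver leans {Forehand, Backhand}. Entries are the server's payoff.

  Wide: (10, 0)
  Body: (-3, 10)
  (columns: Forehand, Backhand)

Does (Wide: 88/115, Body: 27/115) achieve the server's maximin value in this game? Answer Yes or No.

No

Against Forehand this mix gives (88/115)·10 + (27/115)·(-3) = 799/115.
Against Backhand this mix gives (88/115)·0 + (27/115)·10 = 54/23.
The receiver will play Backhand, holding the server to 54/23. Shifting weight toward the row that does better against Backhand would raise this floor (the equalizing mix achieves 100/23 against both Backhand and Forehand), so the proposed strategy is not optimal.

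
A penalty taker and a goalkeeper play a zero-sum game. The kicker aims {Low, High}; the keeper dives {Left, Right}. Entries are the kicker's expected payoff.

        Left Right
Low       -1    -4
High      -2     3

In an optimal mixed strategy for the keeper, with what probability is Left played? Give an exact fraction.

7/8

Row minima: Low → -4, High → -2; maximin = -2.
Column maxima: Left → -1, Right → 3; minimax = -1.
-2 ≠ -1, so there is no saddle point; optimal play is mixed.
Let the kicker play Low with probability p. Expected payoff against Left: (-1)p + (-2)(1−p) = p − 2; against Right: (-4)p + 3(1−p) = −7p + 3.
Setting these equal: p − 2 = −7p + 3 ⇒ 8p = 5 ⇒ p = 5/8, and the value is (1)·(5/8) − 2 = -11/8.
For the keeper: with q = P(Left), equating Low's and High's payoffs gives 3q − 4 = −5q + 3 ⇒ q = 7/8.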